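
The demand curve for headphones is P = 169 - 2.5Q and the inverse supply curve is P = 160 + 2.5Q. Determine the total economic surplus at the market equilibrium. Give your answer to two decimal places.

8.10

Setting demand equal to supply, 9 = 5Q, so Q* = 1.8 and P* = 164.5.
Total surplus is the full triangle between the curves from 0 to Q*: (1/2)(1.8)(169 - 160) = 8.1.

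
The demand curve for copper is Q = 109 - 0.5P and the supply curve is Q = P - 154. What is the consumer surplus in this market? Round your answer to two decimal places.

455.11

Rewriting demand in inverse form: P = 218 - 2Q.
Rewriting supply in inverse form: P = 154 + Q.
Set 218 - 2Q = 154 + Q, which gives 64 = 3Q, so Q* = 21.3333 and P* = 218 - 2(21.3333) = 175.3333.
CS is the area between the demand curve and P* from 0 to Q*: (1/2)(21.3333)(42.6667) = 455.1111.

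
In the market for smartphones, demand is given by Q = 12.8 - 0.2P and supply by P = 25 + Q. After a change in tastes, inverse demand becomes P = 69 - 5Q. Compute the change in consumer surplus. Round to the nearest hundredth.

28.82

Rewriting demand in inverse form: P = 64 - 5Q.
Initial equilibrium: Q_0 = 6.5, P_0 = 31.5; CS_0 = (1/2)(6.5)(32.5) = 105.625, PS_0 = (1/2)(6.5)(6.5) = 21.125.
New equilibrium: 69 - 5Q = 25 + Q gives Q_1 = 7.3333, P_1 = 32.3333; CS_1 = 134.4444, PS_1 = 26.8889.
Change in consumer surplus = 134.4444 - 105.625 = 28.8194.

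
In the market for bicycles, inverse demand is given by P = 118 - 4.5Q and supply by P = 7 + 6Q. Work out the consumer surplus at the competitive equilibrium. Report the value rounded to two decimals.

251.45

Set 118 - 4.5Q = 7 + 6Q, which gives 111 = 10.5Q, so Q* = 10.5714 and P* = 118 - 4.5(10.5714) = 70.4286.
The demand choke price is 118, so CS = (1/2)(Q*)(118 - P*) = (1/2)(10.5714)(47.5714) = 251.449.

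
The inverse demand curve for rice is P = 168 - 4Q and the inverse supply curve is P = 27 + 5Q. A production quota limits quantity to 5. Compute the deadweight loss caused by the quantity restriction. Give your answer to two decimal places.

Unrestricted equilibrium: Q* = (168 - 27)/(4 + 5) = 15.6667.
At Q = 5 the demand price is 168 - 4(5) = 148 and the supply price is 27 + 5(5) = 52.
DWL = (1/2)(gap between curves at 5) x (Q* - 5) = (1/2)(96)(10.6667) = 512.

512.00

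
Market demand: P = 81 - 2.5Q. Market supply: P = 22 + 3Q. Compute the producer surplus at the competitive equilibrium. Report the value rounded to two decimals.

172.61

Setting demand equal to supply, 59 = 5.5Q, so Q* = 10.7273 and P* = 54.1818.
Producer surplus is the triangle above supply below P*: (1/2)(10.7273)(54.1818 - 22) = (1/2)(10.7273)(32.1818) = 172.6116.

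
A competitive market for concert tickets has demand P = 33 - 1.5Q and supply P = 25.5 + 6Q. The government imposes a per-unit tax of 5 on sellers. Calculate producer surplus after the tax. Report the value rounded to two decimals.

0.33

Pre-tax equilibrium: 33 - 1.5Q = 25.5 + 6Q gives Q* = 1, P* = 31.5.
With the tax, sellers need 5 more per unit: 33 - 1.5Q = 25.5 + 6Q + 5, so Q_t = 0.3333. Buyers pay P_b = 32.5; sellers receive P_s = P_b - 5 = 27.5.
PS = (1/2)(Q_t)(P_s - 25.5) = (1/2)(0.3333)(2) = 0.3333.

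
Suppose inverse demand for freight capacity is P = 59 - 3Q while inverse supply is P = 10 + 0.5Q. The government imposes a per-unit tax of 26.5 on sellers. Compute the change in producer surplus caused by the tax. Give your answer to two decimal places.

-38.67

Without the tax, 59 - 3Q = 10 + 0.5Q so Q* = 14 and P* = 17.
With the tax, sellers need 26.5 more per unit: 59 - 3Q = 10 + 0.5Q + 26.5, so Q_t = 6.4286. Buyers pay P_b = 39.7143; sellers receive P_s = P_b - 26.5 = 13.2143.
Producers lose the trapezoid between P_s and P* out to Q_t plus the triangle from Q_t to Q*: change in PS = 10.3316 - 49 = -38.6684.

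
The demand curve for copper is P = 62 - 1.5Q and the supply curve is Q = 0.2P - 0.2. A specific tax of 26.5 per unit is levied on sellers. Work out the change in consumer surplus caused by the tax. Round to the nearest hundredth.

-44.92

Rewriting supply in inverse form: P = 1 + 5Q.
Pre-tax equilibrium: 62 - 1.5Q = 1 + 5Q gives Q* = 9.3846, P* = 47.9231.
With the tax, sellers need 26.5 more per unit: 62 - 1.5Q = 1 + 5Q + 26.5, so Q_t = 5.3077. Buyers pay P_b = 54.0385; sellers receive P_s = P_b - 26.5 = 27.5385.
CS falls from (1/2)(9.3846)(14.0769) = 66.0533 to (1/2)(5.3077)(7.9615) = 21.1287, a change of -44.9246.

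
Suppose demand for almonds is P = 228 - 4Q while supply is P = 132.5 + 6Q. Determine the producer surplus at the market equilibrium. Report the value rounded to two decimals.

Setting demand equal to supply, 95.5 = 10Q, so Q* = 9.55 and P* = 189.8.
Producer surplus is the triangle above supply below P*: (1/2)(9.55)(189.8 - 132.5) = (1/2)(9.55)(57.3) = 273.6075.

273.61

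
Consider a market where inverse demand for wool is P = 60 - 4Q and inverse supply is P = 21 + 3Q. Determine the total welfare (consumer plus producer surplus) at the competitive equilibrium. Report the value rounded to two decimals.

108.64

Equilibrium: 60 - 4Q = 21 + 3Q, so Q* = 5.5714 and P* = 37.7143.
CS = (1/2)(5.5714)(22.2857) = 62.0816 and PS = (1/2)(5.5714)(16.7143) = 46.5612, so total surplus = 108.6429.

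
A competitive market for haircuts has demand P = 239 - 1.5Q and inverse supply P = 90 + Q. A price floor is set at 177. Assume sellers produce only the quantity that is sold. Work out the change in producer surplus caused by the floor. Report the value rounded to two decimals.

Free-market equilibrium: 239 - 1.5Q = 90 + Q gives Q* = 59.6, P* = 149.6.
At P = 177, buyers demand (239 - 177)/1.5 = 41.3333 while sellers would supply more, so the quantity traded is 41.3333 at price 177.
PS goes from (1/2)(59.6)(59.6) = 1776.08 to 2741.7778 (computed as (177 - 90)(41.3333) - (1/2)(1)(41.3333)^2), a change of 965.6978.

965.70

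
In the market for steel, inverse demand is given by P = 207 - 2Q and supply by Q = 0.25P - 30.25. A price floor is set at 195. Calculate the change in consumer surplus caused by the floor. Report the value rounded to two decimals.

-169.44

Rewriting supply in inverse form: P = 121 + 4Q.
Without the control, 207 - 2Q = 121 + 4Q so Q* = 14.3333 and P* = 178.3333.
At the floor price 195, quantity demanded is (207 - 195)/2 = 6; demand is the short side, so Q = 6 trades at P = 195.
CS goes from (1/2)(14.3333)(28.6667) = 205.4444 to 36 (computed as (207 - 195)(6) - (1/2)(2)(6)^2), a change of -169.4444.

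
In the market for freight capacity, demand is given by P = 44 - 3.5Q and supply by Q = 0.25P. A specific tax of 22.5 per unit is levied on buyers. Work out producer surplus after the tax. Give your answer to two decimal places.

Rewriting supply in inverse form: P = 4Q.
Pre-tax equilibrium: 44 - 3.5Q = 4Q gives Q* = 5.8667, P* = 23.4667.
With the tax, buyers' net willingness to pay falls by 22.5: (44 - 22.5) - 3.5Q = 4Q, so Q_t = 2.8667. Buyers pay P_b = 33.9667; sellers receive P_s = P_b - 22.5 = 11.4667.
PS = (1/2)(Q_t)(P_s - 0) = (1/2)(2.8667)(11.4667) = 16.4356.

16.44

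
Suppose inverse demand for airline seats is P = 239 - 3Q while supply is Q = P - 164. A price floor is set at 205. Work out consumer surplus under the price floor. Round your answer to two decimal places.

192.67

Rewriting supply in inverse form: P = 164 + Q.
Free-market equilibrium: 239 - 3Q = 164 + Q gives Q* = 18.75, P* = 182.75.
At the floor price 205, quantity demanded is (239 - 205)/3 = 11.3333; demand is the short side, so Q = 11.3333 trades at P = 205.
CS is the triangle under demand above 205: (1/2)(11.3333)(239 - 205) = 192.6667.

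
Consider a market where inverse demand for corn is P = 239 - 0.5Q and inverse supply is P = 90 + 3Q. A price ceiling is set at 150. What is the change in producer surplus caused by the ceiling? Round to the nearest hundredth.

Without the control, 239 - 0.5Q = 90 + 3Q so Q* = 42.5714 and P* = 217.7143.
At P = 150, sellers supply (150 - 90)/3 = 20 while buyers want more, so the quantity traded is 20 at price 150.
PS goes from (1/2)(42.5714)(127.7143) = 2718.4898 to 600 (computed as (150 - 90)(20) - (1/2)(3)(20)^2), a change of -2118.4898.

-2118.49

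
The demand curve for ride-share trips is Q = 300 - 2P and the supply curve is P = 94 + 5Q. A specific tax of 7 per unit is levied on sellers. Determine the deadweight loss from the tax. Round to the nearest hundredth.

4.45

Rewriting demand in inverse form: P = 150 - 0.5Q.
Without the tax, 150 - 0.5Q = 94 + 5Q so Q* = 10.1818 and P* = 144.9091.
With the tax, sellers need 7 more per unit: 150 - 0.5Q = 94 + 5Q + 7, so Q_t = 8.9091. Buyers pay P_b = 145.5455; sellers receive P_s = P_b - 7 = 138.5455.
Deadweight loss is the triangle between the curves from Q_t to Q*: (1/2)(10.1818 - 8.9091)(7) = 4.4545.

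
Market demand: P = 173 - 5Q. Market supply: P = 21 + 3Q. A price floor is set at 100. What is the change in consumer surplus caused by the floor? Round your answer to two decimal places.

Free-market equilibrium: 173 - 5Q = 21 + 3Q gives Q* = 19, P* = 78.
At P = 100, buyers demand (173 - 100)/5 = 14.6 while sellers would supply more, so the quantity traded is 14.6 at price 100.
CS goes from (1/2)(19)(95) = 902.5 to 532.9 (computed as (173 - 100)(14.6) - (1/2)(5)(14.6)^2), a change of -369.6.

-369.60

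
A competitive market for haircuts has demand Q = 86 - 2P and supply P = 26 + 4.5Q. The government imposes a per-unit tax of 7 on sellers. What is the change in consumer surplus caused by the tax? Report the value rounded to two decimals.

-1.89

Rewriting demand in inverse form: P = 43 - 0.5Q.
Pre-tax equilibrium: 43 - 0.5Q = 26 + 4.5Q gives Q* = 3.4, P* = 41.3.
With the tax, sellers need 7 more per unit: 43 - 0.5Q = 26 + 4.5Q + 7, so Q_t = 2. Buyers pay P_b = 42; sellers receive P_s = P_b - 7 = 35.
CS falls from (1/2)(3.4)(1.7) = 2.89 to (1/2)(2)(1) = 1, a change of -1.89.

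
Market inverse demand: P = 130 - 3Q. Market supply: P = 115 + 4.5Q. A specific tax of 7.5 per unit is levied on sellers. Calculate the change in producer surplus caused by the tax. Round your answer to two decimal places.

Pre-tax equilibrium: 130 - 3Q = 115 + 4.5Q gives Q* = 2, P* = 124.
A tax on sellers shifts supply up by 7.5: 130 - 3Q = 115 + 4.5Q + 7.5, so Q_t = 1. Buyers pay P_b = 127; sellers receive P_s = P_b - 7.5 = 119.5.
PS falls from (1/2)(2)(9) = 9 to (1/2)(1)(4.5) = 2.25, a change of -6.75.

-6.75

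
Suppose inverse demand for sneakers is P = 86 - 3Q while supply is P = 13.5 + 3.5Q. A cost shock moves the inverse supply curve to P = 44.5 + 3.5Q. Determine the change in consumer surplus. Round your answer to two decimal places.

Initial equilibrium: Q_0 = 11.1538, P_0 = 52.5385; CS_0 = (1/2)(11.1538)(33.4615) = 186.6124, PS_0 = (1/2)(11.1538)(39.0385) = 217.7145.
New equilibrium: 86 - 3Q = 44.5 + 3.5Q gives Q_1 = 6.3846, P_1 = 66.8462; CS_1 = 61.145, PS_1 = 71.3358.
Change in consumer surplus = 61.145 - 186.6124 = -125.4675.

-125.47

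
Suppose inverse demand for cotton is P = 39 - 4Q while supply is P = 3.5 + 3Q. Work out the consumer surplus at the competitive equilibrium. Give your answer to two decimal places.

Equilibrium: 39 - 4Q = 3.5 + 3Q, so Q* = 5.0714 and P* = 18.7143.
CS is the area between the demand curve and P* from 0 to Q*: (1/2)(5.0714)(20.2857) = 51.4388.

51.44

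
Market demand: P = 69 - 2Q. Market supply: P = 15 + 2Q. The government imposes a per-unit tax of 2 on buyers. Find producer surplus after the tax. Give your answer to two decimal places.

169.00

Without the tax, 69 - 2Q = 15 + 2Q so Q* = 13.5 and P* = 42.
A tax on buyers shifts demand down by 2: (69 - 2) - 2Q = 15 + 2Q, so Q_t = 13. Buyers pay P_b = 43; sellers receive P_s = P_b - 2 = 41.
PS = (1/2)(Q_t)(P_s - 15) = (1/2)(13)(26) = 169.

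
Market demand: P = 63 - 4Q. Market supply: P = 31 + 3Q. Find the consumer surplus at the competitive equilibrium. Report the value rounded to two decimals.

41.80

Equilibrium: 63 - 4Q = 31 + 3Q, so Q* = 4.5714 and P* = 44.7143.
CS is the area between the demand curve and P* from 0 to Q*: (1/2)(4.5714)(18.2857) = 41.7959.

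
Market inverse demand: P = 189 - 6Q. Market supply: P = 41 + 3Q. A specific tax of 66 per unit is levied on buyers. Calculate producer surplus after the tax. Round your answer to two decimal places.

Without the tax, 189 - 6Q = 41 + 3Q so Q* = 16.4444 and P* = 90.3333.
With the tax, buyers' net willingness to pay falls by 66: (189 - 66) - 6Q = 41 + 3Q, so Q_t = 9.1111. Buyers pay P_b = 134.3333; sellers receive P_s = P_b - 66 = 68.3333.
Producer surplus is the triangle above supply below P_s: (1/2)(9.1111)(68.3333 - 41) = 124.5185.

124.52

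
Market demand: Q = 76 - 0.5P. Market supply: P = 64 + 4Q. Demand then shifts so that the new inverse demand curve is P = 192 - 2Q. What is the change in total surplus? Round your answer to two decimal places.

Rewriting demand in inverse form: P = 152 - 2Q.
Initial equilibrium: Q_0 = 14.6667, P_0 = 122.6667; CS_0 = (1/2)(14.6667)(29.3333) = 215.1111, PS_0 = (1/2)(14.6667)(58.6667) = 430.2222.
New equilibrium: 192 - 2Q = 64 + 4Q gives Q_1 = 21.3333, P_1 = 149.3333; CS_1 = 455.1111, PS_1 = 910.2222.
Change in total surplus = (455.1111 + 910.2222) - (215.1111 + 430.2222) = 720.

720.00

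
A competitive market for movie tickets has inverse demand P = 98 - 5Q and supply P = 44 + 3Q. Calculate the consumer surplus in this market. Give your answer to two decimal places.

Setting demand equal to supply, 54 = 8Q, so Q* = 6.75 and P* = 64.25.
CS is the area between the demand curve and P* from 0 to Q*: (1/2)(6.75)(33.75) = 113.9062.

113.91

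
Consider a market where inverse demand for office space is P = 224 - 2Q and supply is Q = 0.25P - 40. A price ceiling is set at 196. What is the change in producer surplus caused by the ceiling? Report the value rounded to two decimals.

Rewriting supply in inverse form: P = 160 + 4Q.
Free-market equilibrium: 224 - 2Q = 160 + 4Q gives Q* = 10.6667, P* = 202.6667.
At P = 196, sellers supply (196 - 160)/4 = 9 while buyers want more, so the quantity traded is 9 at price 196.
PS goes from (1/2)(10.6667)(42.6667) = 227.5556 to 162 (computed as (196 - 160)(9) - (1/2)(4)(9)^2), a change of -65.5556.

-65.56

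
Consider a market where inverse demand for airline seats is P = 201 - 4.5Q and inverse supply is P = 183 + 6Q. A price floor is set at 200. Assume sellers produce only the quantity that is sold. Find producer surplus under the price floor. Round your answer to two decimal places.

Free-market equilibrium: 201 - 4.5Q = 183 + 6Q gives Q* = 1.7143, P* = 193.2857.
At P = 200, buyers demand (201 - 200)/4.5 = 0.2222 while sellers would supply more, so the quantity traded is 0.2222 at price 200.
The supply price at Q = 0.2222 is 184.3333. PS is the trapezoid between 200 and supply over [0, 0.2222]: (1/2)[(200 - 183) + (200 - 184.3333)](0.2222) = 3.6296.

3.63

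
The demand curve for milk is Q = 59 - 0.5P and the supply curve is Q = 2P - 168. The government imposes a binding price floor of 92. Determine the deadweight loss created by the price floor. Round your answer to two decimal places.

0.45

Rewriting demand in inverse form: P = 118 - 2Q.
Rewriting supply in inverse form: P = 84 + 0.5Q.
Free-market equilibrium: 118 - 2Q = 84 + 0.5Q gives Q* = 13.6, P* = 90.8.
At P = 92, buyers demand (118 - 92)/2 = 13 while sellers would supply more, so the quantity traded is 13 at price 92.
The lost-trades triangle has base Q* - 13 = 0.6 and height equal to the gap between the curves at Q = 13, which is 92 - 90.5 = 1.5. DWL = (1/2)(0.6)(1.5) = 0.45.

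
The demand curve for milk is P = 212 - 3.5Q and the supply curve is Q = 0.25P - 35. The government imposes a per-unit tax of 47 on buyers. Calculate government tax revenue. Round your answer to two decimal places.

Rewriting supply in inverse form: P = 140 + 4Q.
Pre-tax equilibrium: 212 - 3.5Q = 140 + 4Q gives Q* = 9.6, P* = 178.4.
With the tax, buyers' net willingness to pay falls by 47: (212 - 47) - 3.5Q = 140 + 4Q, so Q_t = 3.3333. Buyers pay P_b = 200.3333; sellers receive P_s = P_b - 47 = 153.3333.
Tax revenue = t x Q_t = 47 x 3.3333 = 156.6667.

156.67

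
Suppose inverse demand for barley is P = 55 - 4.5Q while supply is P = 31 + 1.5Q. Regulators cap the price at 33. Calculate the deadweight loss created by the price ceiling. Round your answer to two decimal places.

Without the control, 55 - 4.5Q = 31 + 1.5Q so Q* = 4 and P* = 37.
At the ceiling price 33, quantity supplied is (33 - 31)/1.5 = 1.3333; supply is the short side, so Q = 1.3333 trades at P = 33.
At Q = 1.3333 the demand price is 49 and the supply price is 33. Deadweight loss is the triangle between the curves from 1.3333 to 4: (1/2)(49 - 33)(4 - 1.3333) = 21.3333.

21.33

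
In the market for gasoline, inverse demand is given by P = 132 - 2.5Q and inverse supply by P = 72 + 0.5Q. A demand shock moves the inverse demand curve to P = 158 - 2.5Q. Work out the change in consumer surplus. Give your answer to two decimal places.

527.22

Initial equilibrium: Q_0 = 20, P_0 = 82; CS_0 = (1/2)(20)(50) = 500, PS_0 = (1/2)(20)(10) = 100.
New equilibrium: 158 - 2.5Q = 72 + 0.5Q gives Q_1 = 28.6667, P_1 = 86.3333; CS_1 = 1027.2222, PS_1 = 205.4444.
Change in consumer surplus = 1027.2222 - 500 = 527.2222.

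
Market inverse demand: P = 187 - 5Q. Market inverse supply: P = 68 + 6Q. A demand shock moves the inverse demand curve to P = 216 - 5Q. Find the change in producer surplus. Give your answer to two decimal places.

191.98

Initial equilibrium: Q_0 = 10.8182, P_0 = 132.9091; CS_0 = (1/2)(10.8182)(54.0909) = 292.5826, PS_0 = (1/2)(10.8182)(64.9091) = 351.0992.
New equilibrium: 216 - 5Q = 68 + 6Q gives Q_1 = 13.4545, P_1 = 148.7273; CS_1 = 452.562, PS_1 = 543.0744.
Change in producer surplus = 543.0744 - 351.0992 = 191.9752.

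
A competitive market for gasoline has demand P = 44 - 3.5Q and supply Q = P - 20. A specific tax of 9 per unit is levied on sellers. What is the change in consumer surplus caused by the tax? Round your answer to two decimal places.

-30.33

Rewriting supply in inverse form: P = 20 + Q.
Without the tax, 44 - 3.5Q = 20 + Q so Q* = 5.3333 and P* = 25.3333.
A tax on sellers shifts supply up by 9: 44 - 3.5Q = 20 + Q + 9, so Q_t = 3.3333. Buyers pay P_b = 32.3333; sellers receive P_s = P_b - 9 = 23.3333.
CS falls from (1/2)(5.3333)(18.6667) = 49.7778 to (1/2)(3.3333)(11.6667) = 19.4444, a change of -30.3333.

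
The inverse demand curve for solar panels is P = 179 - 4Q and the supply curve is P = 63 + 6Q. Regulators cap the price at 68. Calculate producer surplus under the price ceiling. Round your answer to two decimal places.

2.08

Without the control, 179 - 4Q = 63 + 6Q so Q* = 11.6 and P* = 132.6.
At the ceiling price 68, quantity supplied is (68 - 63)/6 = 0.8333; supply is the short side, so Q = 0.8333 trades at P = 68.
PS is the triangle above supply below 68: (1/2)(0.8333)(68 - 63) = 2.0833.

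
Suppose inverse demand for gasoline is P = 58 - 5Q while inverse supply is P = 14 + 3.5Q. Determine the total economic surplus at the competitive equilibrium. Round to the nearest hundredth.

Set 58 - 5Q = 14 + 3.5Q, which gives 44 = 8.5Q, so Q* = 5.1765 and P* = 58 - 5(5.1765) = 32.1176.
Total surplus is the full triangle between the curves from 0 to Q*: (1/2)(5.1765)(58 - 14) = 113.8824.

113.88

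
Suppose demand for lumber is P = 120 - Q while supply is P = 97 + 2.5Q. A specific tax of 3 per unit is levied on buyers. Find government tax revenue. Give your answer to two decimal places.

17.14

Pre-tax equilibrium: 120 - Q = 97 + 2.5Q gives Q* = 6.5714, P* = 113.4286.
With the tax, buyers' net willingness to pay falls by 3: (120 - 3) - Q = 97 + 2.5Q, so Q_t = 5.7143. Buyers pay P_b = 114.2857; sellers receive P_s = P_b - 3 = 111.2857.
Tax revenue = t x Q_t = 3 x 5.7143 = 17.1429.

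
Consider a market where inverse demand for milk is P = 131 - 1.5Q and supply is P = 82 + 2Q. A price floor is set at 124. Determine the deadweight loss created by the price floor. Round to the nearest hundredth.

Free-market equilibrium: 131 - 1.5Q = 82 + 2Q gives Q* = 14, P* = 110.
At the floor price 124, quantity demanded is (131 - 124)/1.5 = 4.6667; demand is the short side, so Q = 4.6667 trades at P = 124.
At Q = 4.6667 the demand price is 124 and the supply price is 91.3333. Deadweight loss is the triangle between the curves from 4.6667 to 14: (1/2)(124 - 91.3333)(14 - 4.6667) = 152.4444.

152.44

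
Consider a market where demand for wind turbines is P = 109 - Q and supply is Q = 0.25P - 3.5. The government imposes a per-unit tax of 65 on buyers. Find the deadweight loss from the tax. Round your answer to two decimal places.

Rewriting supply in inverse form: P = 14 + 4Q.
Pre-tax equilibrium: 109 - Q = 14 + 4Q gives Q* = 19, P* = 90.
With the tax, buyers' net willingness to pay falls by 65: (109 - 65) - Q = 14 + 4Q, so Q_t = 6. Buyers pay P_b = 103; sellers receive P_s = P_b - 65 = 38.
The welfare triangle lost has base Q* - Q_t = 13 and height t = 65, so DWL = (1/2)(13)(65) = 422.5.

422.50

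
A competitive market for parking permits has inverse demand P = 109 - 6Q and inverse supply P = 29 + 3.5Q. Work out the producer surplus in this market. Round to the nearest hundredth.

124.10

Equilibrium: 109 - 6Q = 29 + 3.5Q, so Q* = 8.4211 and P* = 58.4737.
Producer surplus is the triangle above supply below P*: (1/2)(8.4211)(58.4737 - 29) = (1/2)(8.4211)(29.4737) = 124.0997.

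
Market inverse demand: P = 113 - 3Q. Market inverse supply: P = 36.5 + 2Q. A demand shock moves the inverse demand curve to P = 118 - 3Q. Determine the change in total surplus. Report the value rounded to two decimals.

Initial equilibrium: Q_0 = 15.3, P_0 = 67.1; CS_0 = (1/2)(15.3)(45.9) = 351.135, PS_0 = (1/2)(15.3)(30.6) = 234.09.
New equilibrium: 118 - 3Q = 36.5 + 2Q gives Q_1 = 16.3, P_1 = 69.1; CS_1 = 398.535, PS_1 = 265.69.
Change in total surplus = (398.535 + 265.69) - (351.135 + 234.09) = 79.

79.00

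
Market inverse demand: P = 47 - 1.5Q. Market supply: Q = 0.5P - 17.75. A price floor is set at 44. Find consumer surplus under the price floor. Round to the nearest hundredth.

3.00

Rewriting supply in inverse form: P = 35.5 + 2Q.
Free-market equilibrium: 47 - 1.5Q = 35.5 + 2Q gives Q* = 3.2857, P* = 42.0714.
At P = 44, buyers demand (47 - 44)/1.5 = 2 while sellers would supply more, so the quantity traded is 2 at price 44.
CS is the triangle under demand above 44: (1/2)(2)(47 - 44) = 3.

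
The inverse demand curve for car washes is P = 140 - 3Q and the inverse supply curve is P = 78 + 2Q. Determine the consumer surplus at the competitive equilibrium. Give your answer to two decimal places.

230.64

Setting demand equal to supply, 62 = 5Q, so Q* = 12.4 and P* = 102.8.
CS is the area between the demand curve and P* from 0 to Q*: (1/2)(12.4)(37.2) = 230.64.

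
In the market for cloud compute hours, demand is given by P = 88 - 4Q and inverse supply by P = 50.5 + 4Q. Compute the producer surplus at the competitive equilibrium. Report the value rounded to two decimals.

Equilibrium: 88 - 4Q = 50.5 + 4Q, so Q* = 4.6875 and P* = 69.25.
The supply curve's price intercept is 50.5, so PS = (1/2)(Q*)(P* - 50.5) = (1/2)(4.6875)(18.75) = 43.9453.

43.95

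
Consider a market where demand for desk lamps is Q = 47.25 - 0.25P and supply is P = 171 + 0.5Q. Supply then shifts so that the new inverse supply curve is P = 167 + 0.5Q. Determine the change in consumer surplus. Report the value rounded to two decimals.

15.80

Rewriting demand in inverse form: P = 189 - 4Q.
Initial equilibrium: Q_0 = 4, P_0 = 173; CS_0 = (1/2)(4)(16) = 32, PS_0 = (1/2)(4)(2) = 4.
New equilibrium: 189 - 4Q = 167 + 0.5Q gives Q_1 = 4.8889, P_1 = 169.4444; CS_1 = 47.8025, PS_1 = 5.9753.
Change in consumer surplus = 47.8025 - 32 = 15.8025.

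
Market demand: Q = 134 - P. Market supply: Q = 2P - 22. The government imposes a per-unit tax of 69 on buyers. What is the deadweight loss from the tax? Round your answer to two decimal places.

Rewriting demand in inverse form: P = 134 - Q.
Rewriting supply in inverse form: P = 11 + 0.5Q.
Pre-tax equilibrium: 134 - Q = 11 + 0.5Q gives Q* = 82, P* = 52.
With the tax, buyers' net willingness to pay falls by 69: (134 - 69) - Q = 11 + 0.5Q, so Q_t = 36. Buyers pay P_b = 98; sellers receive P_s = P_b - 69 = 29.
Deadweight loss is the triangle between the curves from Q_t to Q*: (1/2)(82 - 36)(69) = 1587.

1587.00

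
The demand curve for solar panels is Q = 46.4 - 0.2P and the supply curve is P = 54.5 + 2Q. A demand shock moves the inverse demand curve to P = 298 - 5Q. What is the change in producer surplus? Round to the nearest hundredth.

Rewriting demand in inverse form: P = 232 - 5Q.
Initial equilibrium: Q_0 = 25.3571, P_0 = 105.2143; CS_0 = (1/2)(25.3571)(126.7857) = 1607.4617, PS_0 = (1/2)(25.3571)(50.7143) = 642.9847.
New equilibrium: 298 - 5Q = 54.5 + 2Q gives Q_1 = 34.7857, P_1 = 124.0714; CS_1 = 3025.1148, PS_1 = 1210.0459.
Change in producer surplus = 1210.0459 - 642.9847 = 567.0612.

567.06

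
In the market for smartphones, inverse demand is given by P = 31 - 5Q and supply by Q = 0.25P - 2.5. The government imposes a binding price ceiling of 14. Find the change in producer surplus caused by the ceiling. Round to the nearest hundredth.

Rewriting supply in inverse form: P = 10 + 4Q.
Without the control, 31 - 5Q = 10 + 4Q so Q* = 2.3333 and P* = 19.3333.
At P = 14, sellers supply (14 - 10)/4 = 1 while buyers want more, so the quantity traded is 1 at price 14.
PS goes from (1/2)(2.3333)(9.3333) = 10.8889 to 2 (computed as (14 - 10)(1) - (1/2)(4)(1)^2), a change of -8.8889.

-8.89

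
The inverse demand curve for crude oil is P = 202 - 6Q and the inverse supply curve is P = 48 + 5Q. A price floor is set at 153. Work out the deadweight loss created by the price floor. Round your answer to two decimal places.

Free-market equilibrium: 202 - 6Q = 48 + 5Q gives Q* = 14, P* = 118.
At P = 153, buyers demand (202 - 153)/6 = 8.1667 while sellers would supply more, so the quantity traded is 8.1667 at price 153.
The lost-trades triangle has base Q* - 8.1667 = 5.8333 and height equal to the gap between the curves at Q = 8.1667, which is 153 - 88.8333 = 64.1667. DWL = (1/2)(5.8333)(64.1667) = 187.1528.

187.15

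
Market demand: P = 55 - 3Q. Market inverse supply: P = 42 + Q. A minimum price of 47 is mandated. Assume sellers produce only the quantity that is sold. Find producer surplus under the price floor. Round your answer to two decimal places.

9.78

Without the control, 55 - 3Q = 42 + Q so Q* = 3.25 and P* = 45.25.
At the floor price 47, quantity demanded is (55 - 47)/3 = 2.6667; demand is the short side, so Q = 2.6667 trades at P = 47.
The supply price at Q = 2.6667 is 44.6667. PS is the trapezoid between 47 and supply over [0, 2.6667]: (1/2)[(47 - 42) + (47 - 44.6667)](2.6667) = 9.7778.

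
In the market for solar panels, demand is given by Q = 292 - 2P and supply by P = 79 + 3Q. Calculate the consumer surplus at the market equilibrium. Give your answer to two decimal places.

Rewriting demand in inverse form: P = 146 - 0.5Q.
Equilibrium: 146 - 0.5Q = 79 + 3Q, so Q* = 19.1429 and P* = 136.4286.
The demand choke price is 146, so CS = (1/2)(Q*)(146 - P*) = (1/2)(19.1429)(9.5714) = 91.6122.

91.61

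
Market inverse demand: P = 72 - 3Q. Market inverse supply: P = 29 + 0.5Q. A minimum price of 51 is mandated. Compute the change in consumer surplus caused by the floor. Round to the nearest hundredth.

Without the control, 72 - 3Q = 29 + 0.5Q so Q* = 12.2857 and P* = 35.1429.
At the floor price 51, quantity demanded is (72 - 51)/3 = 7; demand is the short side, so Q = 7 trades at P = 51.
CS goes from (1/2)(12.2857)(36.8571) = 226.4082 to 73.5 (computed as (72 - 51)(7) - (1/2)(3)(7)^2), a change of -152.9082.

-152.91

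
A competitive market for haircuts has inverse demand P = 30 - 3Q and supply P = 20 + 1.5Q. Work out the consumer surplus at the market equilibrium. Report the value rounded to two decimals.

Equilibrium: 30 - 3Q = 20 + 1.5Q, so Q* = 2.2222 and P* = 23.3333.
CS is the area between the demand curve and P* from 0 to Q*: (1/2)(2.2222)(6.6667) = 7.4074.

7.41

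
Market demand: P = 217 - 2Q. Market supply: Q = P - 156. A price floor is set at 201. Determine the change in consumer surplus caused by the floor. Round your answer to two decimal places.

-349.44

Rewriting supply in inverse form: P = 156 + Q.
Free-market equilibrium: 217 - 2Q = 156 + Q gives Q* = 20.3333, P* = 176.3333.
At the floor price 201, quantity demanded is (217 - 201)/2 = 8; demand is the short side, so Q = 8 trades at P = 201.
CS goes from (1/2)(20.3333)(40.6667) = 413.4444 to 64 (computed as (217 - 201)(8) - (1/2)(2)(8)^2), a change of -349.4444.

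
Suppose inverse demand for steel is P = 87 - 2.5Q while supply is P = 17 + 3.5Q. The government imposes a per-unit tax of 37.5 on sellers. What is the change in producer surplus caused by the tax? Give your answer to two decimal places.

Pre-tax equilibrium: 87 - 2.5Q = 17 + 3.5Q gives Q* = 11.6667, P* = 57.8333.
A tax on sellers shifts supply up by 37.5: 87 - 2.5Q = 17 + 3.5Q + 37.5, so Q_t = 5.4167. Buyers pay P_b = 73.4583; sellers receive P_s = P_b - 37.5 = 35.9583.
PS falls from (1/2)(11.6667)(40.8333) = 238.1944 to (1/2)(5.4167)(18.9583) = 51.3455, a change of -186.849.

-186.85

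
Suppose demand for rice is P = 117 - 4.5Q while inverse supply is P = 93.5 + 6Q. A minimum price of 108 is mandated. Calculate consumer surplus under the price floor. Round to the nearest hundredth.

9.00

Free-market equilibrium: 117 - 4.5Q = 93.5 + 6Q gives Q* = 2.2381, P* = 106.9286.
At P = 108, buyers demand (117 - 108)/4.5 = 2 while sellers would supply more, so the quantity traded is 2 at price 108.
CS is the triangle under demand above 108: (1/2)(2)(117 - 108) = 9.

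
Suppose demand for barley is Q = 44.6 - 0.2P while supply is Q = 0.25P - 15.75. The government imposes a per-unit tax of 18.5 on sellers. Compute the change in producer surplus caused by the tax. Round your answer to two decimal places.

-137.72

Rewriting demand in inverse form: P = 223 - 5Q.
Rewriting supply in inverse form: P = 63 + 4Q.
Pre-tax equilibrium: 223 - 5Q = 63 + 4Q gives Q* = 17.7778, P* = 134.1111.
A tax on sellers shifts supply up by 18.5: 223 - 5Q = 63 + 4Q + 18.5, so Q_t = 15.7222. Buyers pay P_b = 144.3889; sellers receive P_s = P_b - 18.5 = 125.8889.
Producers lose the trapezoid between P_s and P* out to Q_t plus the triangle from Q_t to Q*: change in PS = 494.3765 - 632.0988 = -137.7222.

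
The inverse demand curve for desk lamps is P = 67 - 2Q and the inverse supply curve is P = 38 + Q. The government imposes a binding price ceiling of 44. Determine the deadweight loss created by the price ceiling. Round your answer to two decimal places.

20.17

Free-market equilibrium: 67 - 2Q = 38 + Q gives Q* = 9.6667, P* = 47.6667.
At the ceiling price 44, quantity supplied is (44 - 38)/1 = 6; supply is the short side, so Q = 6 trades at P = 44.
The lost-trades triangle has base Q* - 6 = 3.6667 and height equal to the gap between the curves at Q = 6, which is 55 - 44 = 11. DWL = (1/2)(3.6667)(11) = 20.1667.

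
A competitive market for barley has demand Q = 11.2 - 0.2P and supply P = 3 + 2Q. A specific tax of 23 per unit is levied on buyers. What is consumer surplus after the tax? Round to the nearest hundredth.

Rewriting demand in inverse form: P = 56 - 5Q.
Without the tax, 56 - 5Q = 3 + 2Q so Q* = 7.5714 and P* = 18.1429.
With the tax, buyers' net willingness to pay falls by 23: (56 - 23) - 5Q = 3 + 2Q, so Q_t = 4.2857. Buyers pay P_b = 34.5714; sellers receive P_s = P_b - 23 = 11.5714.
Consumer surplus is the triangle under demand above P_b: (1/2)(4.2857)(56 - 34.5714) = 45.9184.

45.92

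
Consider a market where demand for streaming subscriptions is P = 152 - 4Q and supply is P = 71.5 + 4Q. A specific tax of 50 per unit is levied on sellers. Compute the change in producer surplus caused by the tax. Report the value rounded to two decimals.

-173.44

Without the tax, 152 - 4Q = 71.5 + 4Q so Q* = 10.0625 and P* = 111.75.
With the tax, sellers need 50 more per unit: 152 - 4Q = 71.5 + 4Q + 50, so Q_t = 3.8125. Buyers pay P_b = 136.75; sellers receive P_s = P_b - 50 = 86.75.
PS falls from (1/2)(10.0625)(40.25) = 202.5078 to (1/2)(3.8125)(15.25) = 29.0703, a change of -173.4375.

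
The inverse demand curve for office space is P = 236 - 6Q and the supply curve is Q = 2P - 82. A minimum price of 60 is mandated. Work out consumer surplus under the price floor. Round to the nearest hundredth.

2581.33

Rewriting supply in inverse form: P = 41 + 0.5Q.
Without the control, 236 - 6Q = 41 + 0.5Q so Q* = 30 and P* = 56.
At the floor price 60, quantity demanded is (236 - 60)/6 = 29.3333; demand is the short side, so Q = 29.3333 trades at P = 60.
CS is the triangle under demand above 60: (1/2)(29.3333)(236 - 60) = 2581.3333.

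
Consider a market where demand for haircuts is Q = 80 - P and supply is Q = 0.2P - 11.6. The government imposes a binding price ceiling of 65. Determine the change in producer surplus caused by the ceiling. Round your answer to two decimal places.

-28.71

Rewriting demand in inverse form: P = 80 - Q.
Rewriting supply in inverse form: P = 58 + 5Q.
Without the control, 80 - Q = 58 + 5Q so Q* = 3.6667 and P* = 76.3333.
At the ceiling price 65, quantity supplied is (65 - 58)/5 = 1.4; supply is the short side, so Q = 1.4 trades at P = 65.
PS goes from (1/2)(3.6667)(18.3333) = 33.6111 to 4.9 (computed as (65 - 58)(1.4) - (1/2)(5)(1.4)^2), a change of -28.7111.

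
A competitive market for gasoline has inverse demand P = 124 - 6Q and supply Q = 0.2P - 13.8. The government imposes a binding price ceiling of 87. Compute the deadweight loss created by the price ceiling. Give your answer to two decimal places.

Rewriting supply in inverse form: P = 69 + 5Q.
Without the control, 124 - 6Q = 69 + 5Q so Q* = 5 and P* = 94.
At the ceiling price 87, quantity supplied is (87 - 69)/5 = 3.6; supply is the short side, so Q = 3.6 trades at P = 87.
At Q = 3.6 the demand price is 102.4 and the supply price is 87. Deadweight loss is the triangle between the curves from 3.6 to 5: (1/2)(102.4 - 87)(5 - 3.6) = 10.78.

10.78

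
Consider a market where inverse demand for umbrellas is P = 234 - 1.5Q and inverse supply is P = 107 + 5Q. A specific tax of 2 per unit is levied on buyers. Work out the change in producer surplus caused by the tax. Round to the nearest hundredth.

-29.82

Without the tax, 234 - 1.5Q = 107 + 5Q so Q* = 19.5385 and P* = 204.6923.
A tax on buyers shifts demand down by 2: (234 - 2) - 1.5Q = 107 + 5Q, so Q_t = 19.2308. Buyers pay P_b = 205.1538; sellers receive P_s = P_b - 2 = 203.1538.
Producers lose the trapezoid between P_s and P* out to Q_t plus the triangle from Q_t to Q*: change in PS = 924.5562 - 954.3787 = -29.8225.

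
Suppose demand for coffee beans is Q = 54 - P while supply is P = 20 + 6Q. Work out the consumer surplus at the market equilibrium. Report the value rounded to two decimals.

Rewriting demand in inverse form: P = 54 - Q.
Setting demand equal to supply, 34 = 7Q, so Q* = 4.8571 and P* = 49.1429.
CS is the area between the demand curve and P* from 0 to Q*: (1/2)(4.8571)(4.8571) = 11.7959.

11.80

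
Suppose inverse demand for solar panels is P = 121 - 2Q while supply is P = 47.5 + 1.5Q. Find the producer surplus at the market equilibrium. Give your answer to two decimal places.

Set 121 - 2Q = 47.5 + 1.5Q, which gives 73.5 = 3.5Q, so Q* = 21 and P* = 121 - 2(21) = 79.
PS is the area between P* and the supply curve from 0 to Q*: (1/2)(21)(31.5) = 330.75.

330.75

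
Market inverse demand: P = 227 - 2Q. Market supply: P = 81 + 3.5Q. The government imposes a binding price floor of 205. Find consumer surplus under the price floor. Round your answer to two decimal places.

Without the control, 227 - 2Q = 81 + 3.5Q so Q* = 26.5455 and P* = 173.9091.
At P = 205, buyers demand (227 - 205)/2 = 11 while sellers would supply more, so the quantity traded is 11 at price 205.
CS is the triangle under demand above 205: (1/2)(11)(227 - 205) = 121.

121.00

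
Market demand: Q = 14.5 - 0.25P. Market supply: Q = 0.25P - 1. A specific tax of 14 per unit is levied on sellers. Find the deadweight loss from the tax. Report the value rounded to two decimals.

Rewriting demand in inverse form: P = 58 - 4Q.
Rewriting supply in inverse form: P = 4 + 4Q.
Without the tax, 58 - 4Q = 4 + 4Q so Q* = 6.75 and P* = 31.
With the tax, sellers need 14 more per unit: 58 - 4Q = 4 + 4Q + 14, so Q_t = 5. Buyers pay P_b = 38; sellers receive P_s = P_b - 14 = 24.
The welfare triangle lost has base Q* - Q_t = 1.75 and height t = 14, so DWL = (1/2)(1.75)(14) = 12.25.

12.25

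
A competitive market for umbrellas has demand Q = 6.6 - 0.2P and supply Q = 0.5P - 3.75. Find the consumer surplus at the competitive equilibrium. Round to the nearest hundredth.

33.18

Rewriting demand in inverse form: P = 33 - 5Q.
Rewriting supply in inverse form: P = 7.5 + 2Q.
Set 33 - 5Q = 7.5 + 2Q, which gives 25.5 = 7Q, so Q* = 3.6429 and P* = 33 - 5(3.6429) = 14.7857.
Consumer surplus is the triangle under demand above P*: (1/2)(3.6429)(33 - 14.7857) = (1/2)(3.6429)(18.2143) = 33.176.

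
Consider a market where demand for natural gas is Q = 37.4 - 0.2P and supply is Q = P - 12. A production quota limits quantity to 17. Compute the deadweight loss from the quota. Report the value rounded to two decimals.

444.08

Rewriting demand in inverse form: P = 187 - 5Q.
Rewriting supply in inverse form: P = 12 + Q.
Unrestricted equilibrium: Q* = (187 - 12)/(5 + 1) = 29.1667.
At Q = 17 the demand price is 187 - 5(17) = 102 and the supply price is 12 + (17) = 29.
Deadweight loss is the triangle between the curves from 17 to 29.1667: (1/2)(102 - 29)(29.1667 - 17) = 444.0833.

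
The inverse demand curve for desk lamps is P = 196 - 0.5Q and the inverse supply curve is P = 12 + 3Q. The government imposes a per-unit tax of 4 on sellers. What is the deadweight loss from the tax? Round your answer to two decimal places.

Without the tax, 196 - 0.5Q = 12 + 3Q so Q* = 52.5714 and P* = 169.7143.
With the tax, sellers need 4 more per unit: 196 - 0.5Q = 12 + 3Q + 4, so Q_t = 51.4286. Buyers pay P_b = 170.2857; sellers receive P_s = P_b - 4 = 166.2857.
The welfare triangle lost has base Q* - Q_t = 1.1429 and height t = 4, so DWL = (1/2)(1.1429)(4) = 2.2857.

2.29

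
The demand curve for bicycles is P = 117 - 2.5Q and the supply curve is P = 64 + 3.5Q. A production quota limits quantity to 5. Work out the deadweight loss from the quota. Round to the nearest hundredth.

Without the quota, 117 - 2.5Q = 64 + 3.5Q gives Q* = 8.8333.
At Q = 5 the demand price is 117 - 2.5(5) = 104.5 and the supply price is 64 + 3.5(5) = 81.5.
DWL = (1/2)(gap between curves at 5) x (Q* - 5) = (1/2)(23)(3.8333) = 44.0833.

44.08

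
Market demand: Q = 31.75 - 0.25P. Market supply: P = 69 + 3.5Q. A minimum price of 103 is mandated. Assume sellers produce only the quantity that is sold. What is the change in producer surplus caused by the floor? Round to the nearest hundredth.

36.34

Rewriting demand in inverse form: P = 127 - 4Q.
Free-market equilibrium: 127 - 4Q = 69 + 3.5Q gives Q* = 7.7333, P* = 96.0667.
At P = 103, buyers demand (127 - 103)/4 = 6 while sellers would supply more, so the quantity traded is 6 at price 103.
PS goes from (1/2)(7.7333)(27.0667) = 104.6578 to 141 (computed as (103 - 69)(6) - (1/2)(3.5)(6)^2), a change of 36.3422.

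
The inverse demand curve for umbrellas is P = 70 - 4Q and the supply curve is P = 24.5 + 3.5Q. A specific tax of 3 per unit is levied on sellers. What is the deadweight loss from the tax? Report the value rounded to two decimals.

Without the tax, 70 - 4Q = 24.5 + 3.5Q so Q* = 6.0667 and P* = 45.7333.
A tax on sellers shifts supply up by 3: 70 - 4Q = 24.5 + 3.5Q + 3, so Q_t = 5.6667. Buyers pay P_b = 47.3333; sellers receive P_s = P_b - 3 = 44.3333.
The welfare triangle lost has base Q* - Q_t = 0.4 and height t = 3, so DWL = (1/2)(0.4)(3) = 0.6.

0.60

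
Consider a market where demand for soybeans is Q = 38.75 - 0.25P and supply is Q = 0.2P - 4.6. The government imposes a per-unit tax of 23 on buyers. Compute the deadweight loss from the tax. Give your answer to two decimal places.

Rewriting demand in inverse form: P = 155 - 4Q.
Rewriting supply in inverse form: P = 23 + 5Q.
Pre-tax equilibrium: 155 - 4Q = 23 + 5Q gives Q* = 14.6667, P* = 96.3333.
With the tax, buyers' net willingness to pay falls by 23: (155 - 23) - 4Q = 23 + 5Q, so Q_t = 12.1111. Buyers pay P_b = 106.5556; sellers receive P_s = P_b - 23 = 83.5556.
Deadweight loss is the triangle between the curves from Q_t to Q*: (1/2)(14.6667 - 12.1111)(23) = 29.3889.

29.39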